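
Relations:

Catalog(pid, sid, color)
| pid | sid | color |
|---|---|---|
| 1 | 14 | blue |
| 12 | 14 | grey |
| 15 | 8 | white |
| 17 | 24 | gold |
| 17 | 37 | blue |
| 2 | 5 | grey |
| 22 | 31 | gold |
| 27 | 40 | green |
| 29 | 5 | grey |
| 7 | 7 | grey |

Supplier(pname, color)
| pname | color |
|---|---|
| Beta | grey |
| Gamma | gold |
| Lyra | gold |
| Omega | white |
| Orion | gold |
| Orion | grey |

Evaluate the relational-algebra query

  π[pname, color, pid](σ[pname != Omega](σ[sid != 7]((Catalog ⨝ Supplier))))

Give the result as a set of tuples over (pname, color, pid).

Natural join on color: {(12, 14, grey, Beta), (12, 14, grey, Orion), (15, 8, white, Omega), (17, 24, gold, Gamma), (17, 24, gold, Lyra), (17, 24, gold, Orion), (2, 5, grey, Beta), (2, 5, grey, Orion), (22, 31, gold, Gamma), (22, 31, gold, Lyra), (22, 31, gold, Orion), (29, 5, grey, Beta), (29, 5, grey, Orion), (7, 7, grey, Beta), (7, 7, grey, Orion)}
Filtering on sid != 7 leaves {(12, 14, grey, Beta), (12, 14, grey, Orion), (15, 8, white, Omega), (17, 24, gold, Gamma), (17, 24, gold, Lyra), (17, 24, gold, Orion), (2, 5, grey, Beta), (2, 5, grey, Orion), (22, 31, gold, Gamma), (22, 31, gold, Lyra), (22, 31, gold, Orion), (29, 5, grey, Beta), (29, 5, grey, Orion)}.
Filtering on pname != Omega leaves {(12, 14, grey, Beta), (12, 14, grey, Orion), (17, 24, gold, Gamma), (17, 24, gold, Lyra), (17, 24, gold, Orion), (2, 5, grey, Beta), (2, 5, grey, Orion), (22, 31, gold, Gamma), (22, 31, gold, Lyra), (22, 31, gold, Orion), (29, 5, grey, Beta), (29, 5, grey, Orion)}.
π_{pname, color, pid} gives {(Beta, grey, 12), (Beta, grey, 2), (Beta, grey, 29), (Gamma, gold, 17), (Gamma, gold, 22), (Lyra, gold, 17), (Lyra, gold, 22), (Orion, gold, 17), (Orion, gold, 22), (Orion, grey, 12), (Orion, grey, 2), (Orion, grey, 29)}.

{(Beta, grey, 12), (Beta, grey, 2), (Beta, grey, 29), (Gamma, gold, 17), (Gamma, gold, 22), (Lyra, gold, 17), (Lyra, gold, 22), (Orion, gold, 17), (Orion, gold, 22), (Orion, grey, 12), (Orion, grey, 2), (Orion, grey, 29)}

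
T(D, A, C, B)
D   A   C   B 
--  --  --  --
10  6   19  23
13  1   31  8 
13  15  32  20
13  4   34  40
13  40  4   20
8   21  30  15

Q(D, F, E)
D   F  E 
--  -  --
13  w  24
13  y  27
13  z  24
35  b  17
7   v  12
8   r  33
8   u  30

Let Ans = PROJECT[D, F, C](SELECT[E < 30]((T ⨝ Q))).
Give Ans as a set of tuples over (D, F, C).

Natural join on D: {(13, 1, 31, 8, w, 24), (13, 1, 31, 8, y, 27), (13, 1, 31, 8, z, 24), (13, 15, 32, 20, w, 24), (13, 15, 32, 20, y, 27), (13, 15, 32, 20, z, 24), (13, 4, 34, 40, w, 24), (13, 4, 34, 40, y, 27), (13, 4, 34, 40, z, 24), (13, 40, 4, 20, w, 24), (13, 40, 4, 20, y, 27), (13, 40, 4, 20, z, 24), (8, 21, 30, 15, r, 33), (8, 21, 30, 15, u, 30)}
σ[E < 30]: keep tuples satisfying E < 30 → {(13, 1, 31, 8, w, 24), (13, 1, 31, 8, y, 27), (13, 1, 31, 8, z, 24), (13, 15, 32, 20, w, 24), (13, 15, 32, 20, y, 27), (13, 15, 32, 20, z, 24), (13, 4, 34, 40, w, 24), (13, 4, 34, 40, y, 27), (13, 4, 34, 40, z, 24), (13, 40, 4, 20, w, 24), (13, 40, 4, 20, y, 27), (13, 40, 4, 20, z, 24)}
π[D, F, C]: project onto (D, F, C) → {(13, w, 31), (13, w, 32), (13, w, 34), (13, w, 4), (13, y, 31), (13, y, 32), (13, y, 34), (13, y, 4), (13, z, 31), (13, z, 32), (13, z, 34), (13, z, 4)}

{(13, w, 31), (13, w, 32), (13, w, 34), (13, w, 4), (13, y, 31), (13, y, 32), (13, y, 34), (13, y, 4), (13, z, 31), (13, z, 32), (13, z, 34), (13, z, 4)}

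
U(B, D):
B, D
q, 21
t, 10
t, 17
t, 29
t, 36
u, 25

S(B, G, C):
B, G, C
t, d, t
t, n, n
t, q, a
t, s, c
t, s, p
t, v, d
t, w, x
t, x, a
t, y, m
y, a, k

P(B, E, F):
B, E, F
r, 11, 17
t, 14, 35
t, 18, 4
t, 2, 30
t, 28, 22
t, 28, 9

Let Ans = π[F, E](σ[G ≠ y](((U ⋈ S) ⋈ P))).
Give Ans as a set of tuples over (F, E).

{(22, 28), (30, 2), (35, 14), (4, 18), (9, 28)}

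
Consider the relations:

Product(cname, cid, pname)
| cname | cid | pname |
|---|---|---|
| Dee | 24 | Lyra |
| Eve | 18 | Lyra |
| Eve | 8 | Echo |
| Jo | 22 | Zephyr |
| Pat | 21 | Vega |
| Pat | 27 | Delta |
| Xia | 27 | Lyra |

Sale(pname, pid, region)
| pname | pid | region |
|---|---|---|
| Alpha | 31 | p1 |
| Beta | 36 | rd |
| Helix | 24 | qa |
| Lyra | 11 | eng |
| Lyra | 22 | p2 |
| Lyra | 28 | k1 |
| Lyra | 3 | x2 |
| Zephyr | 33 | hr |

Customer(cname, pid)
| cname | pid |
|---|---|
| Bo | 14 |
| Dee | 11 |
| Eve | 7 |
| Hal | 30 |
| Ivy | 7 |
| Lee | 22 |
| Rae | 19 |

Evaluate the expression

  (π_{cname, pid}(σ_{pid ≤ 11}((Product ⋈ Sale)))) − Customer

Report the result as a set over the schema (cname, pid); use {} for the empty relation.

{(Dee, 3), (Eve, 11), (Eve, 3), (Xia, 11), (Xia, 3)}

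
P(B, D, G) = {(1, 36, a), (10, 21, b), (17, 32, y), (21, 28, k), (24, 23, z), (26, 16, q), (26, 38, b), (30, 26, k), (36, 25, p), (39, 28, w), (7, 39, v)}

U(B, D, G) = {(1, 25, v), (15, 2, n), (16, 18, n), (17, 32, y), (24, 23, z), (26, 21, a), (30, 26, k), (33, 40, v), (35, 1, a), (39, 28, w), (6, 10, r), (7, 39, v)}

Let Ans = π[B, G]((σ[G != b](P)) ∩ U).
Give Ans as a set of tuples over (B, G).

{(17, y), (24, z), (30, k), (39, w), (7, v)}

Selection G != b: {(1, 36, a), (17, 32, y), (21, 28, k), (24, 23, z), (26, 16, q), (30, 26, k), (36, 25, p), (39, 28, w), (7, 39, v)}
Set intersection of the two operands is {(17, 32, y), (24, 23, z), (30, 26, k), (39, 28, w), (7, 39, v)}.
Keep only column(s) B, G: {(17, y), (24, z), (30, k), (39, w), (7, v)}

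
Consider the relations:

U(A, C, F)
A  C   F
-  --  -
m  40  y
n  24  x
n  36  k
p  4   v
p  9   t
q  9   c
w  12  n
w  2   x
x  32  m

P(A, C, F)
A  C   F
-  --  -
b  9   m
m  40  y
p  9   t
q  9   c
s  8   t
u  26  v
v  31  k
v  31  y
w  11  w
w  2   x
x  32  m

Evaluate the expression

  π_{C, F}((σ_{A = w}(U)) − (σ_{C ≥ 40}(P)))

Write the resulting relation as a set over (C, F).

σ[A = w]: keep tuples satisfying A = w → {(w, 12, n), (w, 2, x)}
σ[C ≥ 40]: keep tuples satisfying C ≥ 40 → {(m, 40, y)}
Difference: {(w, 12, n), (w, 2, x)} with {(m, 40, y)} → {(w, 12, n), (w, 2, x)}
Keep only column(s) C, F: {(12, n), (2, x)}

{(12, n), (2, x)}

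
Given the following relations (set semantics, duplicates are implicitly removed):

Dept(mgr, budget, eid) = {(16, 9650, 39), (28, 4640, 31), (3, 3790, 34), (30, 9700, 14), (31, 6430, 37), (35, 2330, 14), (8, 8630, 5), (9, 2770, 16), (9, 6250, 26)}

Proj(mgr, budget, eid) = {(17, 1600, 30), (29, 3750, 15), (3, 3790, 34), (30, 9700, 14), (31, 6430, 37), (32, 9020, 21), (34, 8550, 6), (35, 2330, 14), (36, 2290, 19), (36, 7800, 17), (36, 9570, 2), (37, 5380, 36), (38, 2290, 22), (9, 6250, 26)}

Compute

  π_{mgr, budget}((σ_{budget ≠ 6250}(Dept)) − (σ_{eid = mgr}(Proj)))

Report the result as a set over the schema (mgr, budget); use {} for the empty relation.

{(16, 9650), (28, 4640), (3, 3790), (30, 9700), (31, 6430), (35, 2330), (8, 8630), (9, 2770)}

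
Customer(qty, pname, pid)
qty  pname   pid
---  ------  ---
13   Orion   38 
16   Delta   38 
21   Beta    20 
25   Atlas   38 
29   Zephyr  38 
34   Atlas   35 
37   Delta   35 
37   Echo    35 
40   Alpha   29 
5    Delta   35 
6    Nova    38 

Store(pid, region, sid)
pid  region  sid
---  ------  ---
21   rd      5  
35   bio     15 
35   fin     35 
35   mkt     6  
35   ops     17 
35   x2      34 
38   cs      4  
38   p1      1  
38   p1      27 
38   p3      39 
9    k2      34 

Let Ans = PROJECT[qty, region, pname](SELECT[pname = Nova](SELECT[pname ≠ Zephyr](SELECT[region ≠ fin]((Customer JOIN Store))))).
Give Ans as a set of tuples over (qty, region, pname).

Natural join on pid: {(13, Orion, 38, cs, 4), (13, Orion, 38, p1, 1), (13, Orion, 38, p1, 27), (13, Orion, 38, p3, 39), (16, Delta, 38, cs, 4), (16, Delta, 38, p1, 1), (16, Delta, 38, p1, 27), (16, Delta, 38, p3, 39), (25, Atlas, 38, cs, 4), (25, Atlas, 38, p1, 1), (25, Atlas, 38, p1, 27), (25, Atlas, 38, p3, 39), (29, Zephyr, 38, cs, 4), (29, Zephyr, 38, p1, 1), (29, Zephyr, 38, p1, 27), (29, Zephyr, 38, p3, 39), (34, Atlas, 35, bio, 15), (34, Atlas, 35, fin, 35), (34, Atlas, 35, mkt, 6), (34, Atlas, 35, ops, 17), (34, Atlas, 35, x2, 34), (37, Delta, 35, bio, 15), (37, Delta, 35, fin, 35), (37, Delta, 35, mkt, 6), (37, Delta, 35, ops, 17), (37, Delta, 35, x2, 34), (37, Echo, 35, bio, 15), (37, Echo, 35, fin, 35), (37, Echo, 35, mkt, 6), (37, Echo, 35, ops, 17), (37, Echo, 35, x2, 34), (5, Delta, 35, bio, 15), (5, Delta, 35, fin, 35), (5, Delta, 35, mkt, 6), (5, Delta, 35, ops, 17), (5, Delta, 35, x2, 34), (6, Nova, 38, cs, 4), (6, Nova, 38, p1, 1), (6, Nova, 38, p1, 27), (6, Nova, 38, p3, 39)}
σ[region ≠ fin]: keep tuples satisfying region ≠ fin → {(13, Orion, 38, cs, 4), (13, Orion, 38, p1, 1), (13, Orion, 38, p1, 27), (13, Orion, 38, p3, 39), (16, Delta, 38, cs, 4), (16, Delta, 38, p1, 1), (16, Delta, 38, p1, 27), (16, Delta, 38, p3, 39), (25, Atlas, 38, cs, 4), (25, Atlas, 38, p1, 1), (25, Atlas, 38, p1, 27), (25, Atlas, 38, p3, 39), (29, Zephyr, 38, cs, 4), (29, Zephyr, 38, p1, 1), (29, Zephyr, 38, p1, 27), (29, Zephyr, 38, p3, 39), (34, Atlas, 35, bio, 15), (34, Atlas, 35, mkt, 6), (34, Atlas, 35, ops, 17), (34, Atlas, 35, x2, 34), (37, Delta, 35, bio, 15), (37, Delta, 35, mkt, 6), (37, Delta, 35, ops, 17), (37, Delta, 35, x2, 34), (37, Echo, 35, bio, 15), (37, Echo, 35, mkt, 6), (37, Echo, 35, ops, 17), (37, Echo, 35, x2, 34), (5, Delta, 35, bio, 15), (5, Delta, 35, mkt, 6), (5, Delta, 35, ops, 17), (5, Delta, 35, x2, 34), (6, Nova, 38, cs, 4), (6, Nova, 38, p1, 1), (6, Nova, 38, p1, 27), (6, Nova, 38, p3, 39)}
σ[pname ≠ Zephyr]: keep tuples satisfying pname ≠ Zephyr → {(13, Orion, 38, cs, 4), (13, Orion, 38, p1, 1), (13, Orion, 38, p1, 27), (13, Orion, 38, p3, 39), (16, Delta, 38, cs, 4), (16, Delta, 38, p1, 1), (16, Delta, 38, p1, 27), (16, Delta, 38, p3, 39), (25, Atlas, 38, cs, 4), (25, Atlas, 38, p1, 1), (25, Atlas, 38, p1, 27), (25, Atlas, 38, p3, 39), (34, Atlas, 35, bio, 15), (34, Atlas, 35, mkt, 6), (34, Atlas, 35, ops, 17), (34, Atlas, 35, x2, 34), (37, Delta, 35, bio, 15), (37, Delta, 35, mkt, 6), (37, Delta, 35, ops, 17), (37, Delta, 35, x2, 34), (37, Echo, 35, bio, 15), (37, Echo, 35, mkt, 6), (37, Echo, 35, ops, 17), (37, Echo, 35, x2, 34), (5, Delta, 35, bio, 15), (5, Delta, 35, mkt, 6), (5, Delta, 35, ops, 17), (5, Delta, 35, x2, 34), (6, Nova, 38, cs, 4), (6, Nova, 38, p1, 1), (6, Nova, 38, p1, 27), (6, Nova, 38, p3, 39)}
σ[pname = Nova]: keep tuples satisfying pname = Nova → {(6, Nova, 38, cs, 4), (6, Nova, 38, p1, 1), (6, Nova, 38, p1, 27), (6, Nova, 38, p3, 39)}
Keep only column(s) qty, region, pname (1 duplicate(s) eliminated): {(6, cs, Nova), (6, p1, Nova), (6, p3, Nova)}

{(6, cs, Nova), (6, p1, Nova), (6, p3, Nova)}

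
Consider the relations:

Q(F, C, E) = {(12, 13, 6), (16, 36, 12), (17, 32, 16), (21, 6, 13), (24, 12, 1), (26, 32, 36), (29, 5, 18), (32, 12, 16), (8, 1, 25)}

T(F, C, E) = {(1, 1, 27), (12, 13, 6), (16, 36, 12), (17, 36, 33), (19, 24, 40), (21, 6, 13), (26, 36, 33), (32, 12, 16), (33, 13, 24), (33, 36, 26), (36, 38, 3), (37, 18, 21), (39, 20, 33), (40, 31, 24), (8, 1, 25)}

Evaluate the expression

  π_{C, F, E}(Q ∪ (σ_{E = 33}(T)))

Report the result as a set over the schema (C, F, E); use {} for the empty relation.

Apply σ_{E = 33}; surviving tuples: {(17, 36, 33), (26, 36, 33), (39, 20, 33)}
Union: {(12, 13, 6), (16, 36, 12), (17, 32, 16), (21, 6, 13), (24, 12, 1), (26, 32, 36), (29, 5, 18), (32, 12, 16), (8, 1, 25)} with {(17, 36, 33), (26, 36, 33), (39, 20, 33)} → {(12, 13, 6), (16, 36, 12), (17, 32, 16), (17, 36, 33), (21, 6, 13), (24, 12, 1), (26, 32, 36), (26, 36, 33), (29, 5, 18), (32, 12, 16), (39, 20, 33), (8, 1, 25)}
Projecting to C, F, E: {(1, 8, 25), (12, 24, 1), (12, 32, 16), (13, 12, 6), (20, 39, 33), (32, 17, 16), (32, 26, 36), (36, 16, 12), (36, 17, 33), (36, 26, 33), (5, 29, 18), (6, 21, 13)}

{(1, 8, 25), (12, 24, 1), (12, 32, 16), (13, 12, 6), (20, 39, 33), (32, 17, 16), (32, 26, 36), (36, 16, 12), (36, 17, 33), (36, 26, 33), (5, 29, 18), (6, 21, 13)}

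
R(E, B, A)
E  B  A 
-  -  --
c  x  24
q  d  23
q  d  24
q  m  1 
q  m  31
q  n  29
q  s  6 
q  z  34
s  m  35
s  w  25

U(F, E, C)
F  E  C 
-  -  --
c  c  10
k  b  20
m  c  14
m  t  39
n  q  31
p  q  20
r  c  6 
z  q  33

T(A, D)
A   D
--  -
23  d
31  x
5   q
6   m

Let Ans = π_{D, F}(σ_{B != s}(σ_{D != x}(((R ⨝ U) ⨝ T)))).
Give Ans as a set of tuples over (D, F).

Joining R and U on E yields {(c, x, 24, c, 10), (c, x, 24, m, 14), (c, x, 24, r, 6), (q, d, 23, n, 31), (q, d, 23, p, 20), (q, d, 23, z, 33), (q, d, 24, n, 31), (q, d, 24, p, 20), (q, d, 24, z, 33), (q, m, 1, n, 31), (q, m, 1, p, 20), (q, m, 1, z, 33), (q, m, 31, n, 31), (q, m, 31, p, 20), (q, m, 31, z, 33), (q, n, 29, n, 31), (q, n, 29, p, 20), (q, n, 29, z, 33), (q, s, 6, n, 31), (q, s, 6, p, 20), (q, s, 6, z, 33), (q, z, 34, n, 31), (q, z, 34, p, 20), (q, z, 34, z, 33)}.
Joining (R ⨝ U) and T on A yields {(q, d, 23, n, 31, d), (q, d, 23, p, 20, d), (q, d, 23, z, 33, d), (q, m, 31, n, 31, x), (q, m, 31, p, 20, x), (q, m, 31, z, 33, x), (q, s, 6, n, 31, m), (q, s, 6, p, 20, m), (q, s, 6, z, 33, m)}.
Filtering on D != x leaves {(q, d, 23, n, 31, d), (q, d, 23, p, 20, d), (q, d, 23, z, 33, d), (q, s, 6, n, 31, m), (q, s, 6, p, 20, m), (q, s, 6, z, 33, m)}.
Filtering on B != s leaves {(q, d, 23, n, 31, d), (q, d, 23, p, 20, d), (q, d, 23, z, 33, d)}.
Keep only column(s) D, F: {(d, n), (d, p), (d, z)}

{(d, n), (d, p), (d, z)}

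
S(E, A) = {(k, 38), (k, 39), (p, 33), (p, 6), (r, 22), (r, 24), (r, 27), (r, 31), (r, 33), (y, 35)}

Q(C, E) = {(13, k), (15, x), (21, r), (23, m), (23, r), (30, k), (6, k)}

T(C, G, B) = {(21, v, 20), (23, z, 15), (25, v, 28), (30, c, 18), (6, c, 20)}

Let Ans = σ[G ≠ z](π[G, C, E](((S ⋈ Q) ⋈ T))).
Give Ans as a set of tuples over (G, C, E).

{(c, 30, k), (c, 6, k), (v, 21, r)}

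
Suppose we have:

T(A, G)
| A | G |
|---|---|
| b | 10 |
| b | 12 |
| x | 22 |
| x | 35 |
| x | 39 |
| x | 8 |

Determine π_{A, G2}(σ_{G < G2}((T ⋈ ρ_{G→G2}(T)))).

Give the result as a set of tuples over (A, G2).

ρ[G→G2]: schema becomes (A, G2); tuples unchanged.
T ⋈ ρ_{G→G2}(T) (natural join on A): {(b, 10, 10), (b, 10, 12), (b, 12, 10), (b, 12, 12), (x, 22, 22), (x, 22, 35), (x, 22, 39), (x, 22, 8), (x, 35, 22), (x, 35, 35), (x, 35, 39), (x, 35, 8), (x, 39, 22), (x, 39, 35), (x, 39, 39), (x, 39, 8), (x, 8, 22), (x, 8, 35), (x, 8, 39), (x, 8, 8)}
Filtering on G < G2 leaves {(b, 10, 12), (x, 22, 35), (x, 22, 39), (x, 35, 39), (x, 8, 22), (x, 8, 35), (x, 8, 39)}.
Keep only column(s) A, G2 (3 duplicate(s) eliminated): {(b, 12), (x, 22), (x, 35), (x, 39)}

{(b, 12), (x, 22), (x, 35), (x, 39)}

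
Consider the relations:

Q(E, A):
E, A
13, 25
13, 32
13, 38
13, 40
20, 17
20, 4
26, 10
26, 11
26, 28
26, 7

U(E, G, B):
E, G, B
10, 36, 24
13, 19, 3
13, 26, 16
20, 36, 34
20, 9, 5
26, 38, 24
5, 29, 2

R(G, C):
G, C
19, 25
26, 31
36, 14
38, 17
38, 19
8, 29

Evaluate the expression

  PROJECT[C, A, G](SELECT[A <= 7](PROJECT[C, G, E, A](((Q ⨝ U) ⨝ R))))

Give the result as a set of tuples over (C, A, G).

{(14, 4, 36), (17, 7, 38), (19, 7, 38)}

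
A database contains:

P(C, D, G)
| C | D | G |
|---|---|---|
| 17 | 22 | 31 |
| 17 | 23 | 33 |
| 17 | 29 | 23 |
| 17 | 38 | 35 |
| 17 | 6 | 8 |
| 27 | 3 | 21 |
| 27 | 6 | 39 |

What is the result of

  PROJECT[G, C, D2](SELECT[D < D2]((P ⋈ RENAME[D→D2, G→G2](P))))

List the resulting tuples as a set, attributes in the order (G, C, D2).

ρ[D→D2, G→G2]: schema becomes (C, D2, G2); tuples unchanged.
P ⋈ RENAME[D→D2, G→G2](P) (natural join on C): {(17, 22, 31, 22, 31), (17, 22, 31, 23, 33), (17, 22, 31, 29, 23), (17, 22, 31, 38, 35), (17, 22, 31, 6, 8), (17, 23, 33, 22, 31), (17, 23, 33, 23, 33), (17, 23, 33, 29, 23), (17, 23, 33, 38, 35), (17, 23, 33, 6, 8), (17, 29, 23, 22, 31), (17, 29, 23, 23, 33), (17, 29, 23, 29, 23), (17, 29, 23, 38, 35), (17, 29, 23, 6, 8), (17, 38, 35, 22, 31), (17, 38, 35, 23, 33), (17, 38, 35, 29, 23), (17, 38, 35, 38, 35), (17, 38, 35, 6, 8), (17, 6, 8, 22, 31), (17, 6, 8, 23, 33), (17, 6, 8, 29, 23), (17, 6, 8, 38, 35), (17, 6, 8, 6, 8), (27, 3, 21, 3, 21), (27, 3, 21, 6, 39), (27, 6, 39, 3, 21), (27, 6, 39, 6, 39)}
Selection D < D2: {(17, 22, 31, 23, 33), (17, 22, 31, 29, 23), (17, 22, 31, 38, 35), (17, 23, 33, 29, 23), (17, 23, 33, 38, 35), (17, 29, 23, 38, 35), (17, 6, 8, 22, 31), (17, 6, 8, 23, 33), (17, 6, 8, 29, 23), (17, 6, 8, 38, 35), (27, 3, 21, 6, 39)}
Keep only column(s) G, C, D2: {(21, 27, 6), (23, 17, 38), (31, 17, 23), (31, 17, 29), (31, 17, 38), (33, 17, 29), (33, 17, 38), (8, 17, 22), (8, 17, 23), (8, 17, 29), (8, 17, 38)}

{(21, 27, 6), (23, 17, 38), (31, 17, 23), (31, 17, 29), (31, 17, 38), (33, 17, 29), (33, 17, 38), (8, 17, 22), (8, 17, 23), (8, 17, 29), (8, 17, 38)}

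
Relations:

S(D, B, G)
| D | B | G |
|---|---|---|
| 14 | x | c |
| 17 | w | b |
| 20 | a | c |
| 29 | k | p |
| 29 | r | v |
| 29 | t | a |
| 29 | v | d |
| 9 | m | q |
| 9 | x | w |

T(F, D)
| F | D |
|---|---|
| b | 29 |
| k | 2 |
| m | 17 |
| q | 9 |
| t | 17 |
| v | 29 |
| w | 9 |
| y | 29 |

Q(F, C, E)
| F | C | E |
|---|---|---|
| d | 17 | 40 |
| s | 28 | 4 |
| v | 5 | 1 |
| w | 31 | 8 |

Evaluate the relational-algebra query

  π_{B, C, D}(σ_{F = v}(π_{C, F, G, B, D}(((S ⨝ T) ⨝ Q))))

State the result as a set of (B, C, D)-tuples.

{(k, 5, 29), (r, 5, 29), (t, 5, 29), (v, 5, 29)}

Natural join on D: {(17, w, b, m), (17, w, b, t), (29, k, p, b), (29, k, p, v), (29, k, p, y), (29, r, v, b), (29, r, v, v), (29, r, v, y), (29, t, a, b), (29, t, a, v), (29, t, a, y), (29, v, d, b), (29, v, d, v), (29, v, d, y), (9, m, q, q), (9, m, q, w), (9, x, w, q), (9, x, w, w)}
Natural join on F: {(29, k, p, v, 5, 1), (29, r, v, v, 5, 1), (29, t, a, v, 5, 1), (29, v, d, v, 5, 1), (9, m, q, w, 31, 8), (9, x, w, w, 31, 8)}
π[C, F, G, B, D]: project onto (C, F, G, B, D) → {(31, w, q, m, 9), (31, w, w, x, 9), (5, v, a, t, 29), (5, v, d, v, 29), (5, v, p, k, 29), (5, v, v, r, 29)}
Apply σ_{F = v}; surviving tuples: {(5, v, a, t, 29), (5, v, d, v, 29), (5, v, p, k, 29), (5, v, v, r, 29)}
π[B, C, D]: project onto (B, C, D) → {(k, 5, 29), (r, 5, 29), (t, 5, 29), (v, 5, 29)}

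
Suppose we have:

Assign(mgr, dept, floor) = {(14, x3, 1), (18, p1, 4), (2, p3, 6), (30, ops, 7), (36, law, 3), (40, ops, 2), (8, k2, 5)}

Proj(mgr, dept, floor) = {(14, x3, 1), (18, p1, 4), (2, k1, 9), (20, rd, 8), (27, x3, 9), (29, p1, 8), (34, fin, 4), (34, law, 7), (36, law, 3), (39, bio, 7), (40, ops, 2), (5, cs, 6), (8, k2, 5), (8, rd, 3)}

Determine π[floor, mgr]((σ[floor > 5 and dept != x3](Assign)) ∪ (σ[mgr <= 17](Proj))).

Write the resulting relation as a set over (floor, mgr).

Filtering on floor > 5 and dept != x3 leaves {(2, p3, 6), (30, ops, 7)}.
Filtering on mgr <= 17 leaves {(14, x3, 1), (2, k1, 9), (5, cs, 6), (8, k2, 5), (8, rd, 3)}.
Union: {(2, p3, 6), (30, ops, 7)} with {(14, x3, 1), (2, k1, 9), (5, cs, 6), (8, k2, 5), (8, rd, 3)} → {(14, x3, 1), (2, k1, 9), (2, p3, 6), (30, ops, 7), (5, cs, 6), (8, k2, 5), (8, rd, 3)}
Projecting to floor, mgr: {(1, 14), (3, 8), (5, 8), (6, 2), (6, 5), (7, 30), (9, 2)}

{(1, 14), (3, 8), (5, 8), (6, 2), (6, 5), (7, 30), (9, 2)}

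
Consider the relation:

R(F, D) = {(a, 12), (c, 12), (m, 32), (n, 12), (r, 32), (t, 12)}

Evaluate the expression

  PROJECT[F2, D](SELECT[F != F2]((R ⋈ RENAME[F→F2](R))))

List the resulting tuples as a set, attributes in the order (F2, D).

{(a, 12), (c, 12), (m, 32), (n, 12), (r, 32), (t, 12)}

ρ[F→F2]: schema becomes (F2, D); tuples unchanged.
Joining R and RENAME[F→F2](R) on D yields {(a, 12, a), (a, 12, c), (a, 12, n), (a, 12, t), (c, 12, a), (c, 12, c), (c, 12, n), (c, 12, t), (m, 32, m), (m, 32, r), (n, 12, a), (n, 12, c), (n, 12, n), (n, 12, t), (r, 32, m), (r, 32, r), (t, 12, a), (t, 12, c), (t, 12, n), (t, 12, t)}.
Apply σ_{F != F2}; surviving tuples: {(a, 12, c), (a, 12, n), (a, 12, t), (c, 12, a), (c, 12, n), (c, 12, t), (m, 32, r), (n, 12, a), (n, 12, c), (n, 12, t), (r, 32, m), (t, 12, a), (t, 12, c), (t, 12, n)}
Projecting to F2, D (8 duplicate(s) eliminated): {(a, 12), (c, 12), (m, 32), (n, 12), (r, 32), (t, 12)}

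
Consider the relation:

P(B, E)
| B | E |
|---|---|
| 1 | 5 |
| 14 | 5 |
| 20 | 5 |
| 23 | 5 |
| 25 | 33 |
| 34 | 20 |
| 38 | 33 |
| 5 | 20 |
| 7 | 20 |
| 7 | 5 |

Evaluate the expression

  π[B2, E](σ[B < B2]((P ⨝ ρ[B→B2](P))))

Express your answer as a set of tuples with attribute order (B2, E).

{(14, 5), (20, 5), (23, 5), (34, 20), (38, 33), (7, 20), (7, 5)}

ρ[B→B2]: schema becomes (B2, E); tuples unchanged.
Natural join on E: {(1, 5, 1), (1, 5, 14), (1, 5, 20), (1, 5, 23), (1, 5, 7), (14, 5, 1), (14, 5, 14), (14, 5, 20), (14, 5, 23), (14, 5, 7), (20, 5, 1), (20, 5, 14), (20, 5, 20), (20, 5, 23), (20, 5, 7), (23, 5, 1), (23, 5, 14), (23, 5, 20), (23, 5, 23), (23, 5, 7), (25, 33, 25), (25, 33, 38), (34, 20, 34), (34, 20, 5), (34, 20, 7), (38, 33, 25), (38, 33, 38), (5, 20, 34), (5, 20, 5), (5, 20, 7), (7, 20, 34), (7, 20, 5), (7, 20, 7), (7, 5, 1), (7, 5, 14), (7, 5, 20), (7, 5, 23), (7, 5, 7)}
Apply σ_{B < B2}; surviving tuples: {(1, 5, 14), (1, 5, 20), (1, 5, 23), (1, 5, 7), (14, 5, 20), (14, 5, 23), (20, 5, 23), (25, 33, 38), (5, 20, 34), (5, 20, 7), (7, 20, 34), (7, 5, 14), (7, 5, 20), (7, 5, 23)}
Keep only column(s) B2, E (7 duplicate(s) eliminated): {(14, 5), (20, 5), (23, 5), (34, 20), (38, 33), (7, 20), (7, 5)}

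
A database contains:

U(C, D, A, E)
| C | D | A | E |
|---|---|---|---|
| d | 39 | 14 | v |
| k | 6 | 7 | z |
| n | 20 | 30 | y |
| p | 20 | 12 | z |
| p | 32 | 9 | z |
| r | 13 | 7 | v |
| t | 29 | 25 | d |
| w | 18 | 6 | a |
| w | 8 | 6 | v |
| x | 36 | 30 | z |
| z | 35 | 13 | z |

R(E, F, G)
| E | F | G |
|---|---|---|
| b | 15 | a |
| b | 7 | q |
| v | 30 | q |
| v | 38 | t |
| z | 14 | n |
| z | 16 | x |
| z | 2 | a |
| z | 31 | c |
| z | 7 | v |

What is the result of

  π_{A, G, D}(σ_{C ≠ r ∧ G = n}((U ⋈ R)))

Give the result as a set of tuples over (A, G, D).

U ⋈ R (natural join on E): {(d, 39, 14, v, 30, q), (d, 39, 14, v, 38, t), (k, 6, 7, z, 14, n), (k, 6, 7, z, 16, x), (k, 6, 7, z, 2, a), (k, 6, 7, z, 31, c), (k, 6, 7, z, 7, v), (p, 20, 12, z, 14, n), (p, 20, 12, z, 16, x), (p, 20, 12, z, 2, a), (p, 20, 12, z, 31, c), (p, 20, 12, z, 7, v), (p, 32, 9, z, 14, n), (p, 32, 9, z, 16, x), (p, 32, 9, z, 2, a), (p, 32, 9, z, 31, c), (p, 32, 9, z, 7, v), (r, 13, 7, v, 30, q), (r, 13, 7, v, 38, t), (w, 8, 6, v, 30, q), (w, 8, 6, v, 38, t), (x, 36, 30, z, 14, n), (x, 36, 30, z, 16, x), (x, 36, 30, z, 2, a), (x, 36, 30, z, 31, c), (x, 36, 30, z, 7, v), (z, 35, 13, z, 14, n), (z, 35, 13, z, 16, x), (z, 35, 13, z, 2, a), (z, 35, 13, z, 31, c), (z, 35, 13, z, 7, v)}
Selection C ≠ r ∧ G = n: {(k, 6, 7, z, 14, n), (p, 20, 12, z, 14, n), (p, 32, 9, z, 14, n), (x, 36, 30, z, 14, n), (z, 35, 13, z, 14, n)}
π_{A, G, D} gives {(12, n, 20), (13, n, 35), (30, n, 36), (7, n, 6), (9, n, 32)}.

{(12, n, 20), (13, n, 35), (30, n, 36), (7, n, 6), (9, n, 32)}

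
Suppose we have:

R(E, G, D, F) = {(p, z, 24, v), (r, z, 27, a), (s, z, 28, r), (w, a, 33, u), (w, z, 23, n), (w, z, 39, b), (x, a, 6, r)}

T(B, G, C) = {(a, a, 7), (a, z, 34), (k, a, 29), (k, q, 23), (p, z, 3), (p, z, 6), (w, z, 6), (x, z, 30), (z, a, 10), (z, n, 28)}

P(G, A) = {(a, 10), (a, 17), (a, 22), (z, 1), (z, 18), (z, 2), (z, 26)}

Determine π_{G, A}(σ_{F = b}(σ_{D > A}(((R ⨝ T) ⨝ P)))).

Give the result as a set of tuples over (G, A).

{(z, 1), (z, 18), (z, 2), (z, 26)}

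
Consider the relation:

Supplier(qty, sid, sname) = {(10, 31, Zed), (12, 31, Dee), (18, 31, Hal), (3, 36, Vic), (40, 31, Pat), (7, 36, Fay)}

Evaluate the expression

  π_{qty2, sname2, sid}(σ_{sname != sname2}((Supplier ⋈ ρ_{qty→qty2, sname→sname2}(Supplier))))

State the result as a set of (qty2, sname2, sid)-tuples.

{(10, Zed, 31), (12, Dee, 31), (18, Hal, 31), (3, Vic, 36), (40, Pat, 31), (7, Fay, 36)}

ρ[qty→qty2, sname→sname2]: schema becomes (qty2, sid, sname2); tuples unchanged.
Supplier ⋈ ρ_{qty→qty2, sname→sname2}(Supplier) (natural join on sid): {(10, 31, Zed, 10, Zed), (10, 31, Zed, 12, Dee), (10, 31, Zed, 18, Hal), (10, 31, Zed, 40, Pat), (12, 31, Dee, 10, Zed), (12, 31, Dee, 12, Dee), (12, 31, Dee, 18, Hal), (12, 31, Dee, 40, Pat), (18, 31, Hal, 10, Zed), (18, 31, Hal, 12, Dee), (18, 31, Hal, 18, Hal), (18, 31, Hal, 40, Pat), (3, 36, Vic, 3, Vic), (3, 36, Vic, 7, Fay), (40, 31, Pat, 10, Zed), (40, 31, Pat, 12, Dee), (40, 31, Pat, 18, Hal), (40, 31, Pat, 40, Pat), (7, 36, Fay, 3, Vic), (7, 36, Fay, 7, Fay)}
Filtering on sname != sname2 leaves {(10, 31, Zed, 12, Dee), (10, 31, Zed, 18, Hal), (10, 31, Zed, 40, Pat), (12, 31, Dee, 10, Zed), (12, 31, Dee, 18, Hal), (12, 31, Dee, 40, Pat), (18, 31, Hal, 10, Zed), (18, 31, Hal, 12, Dee), (18, 31, Hal, 40, Pat), (3, 36, Vic, 7, Fay), (40, 31, Pat, 10, Zed), (40, 31, Pat, 12, Dee), (40, 31, Pat, 18, Hal), (7, 36, Fay, 3, Vic)}.
Projecting to qty2, sname2, sid (8 duplicate(s) eliminated): {(10, Zed, 31), (12, Dee, 31), (18, Hal, 31), (3, Vic, 36), (40, Pat, 31), (7, Fay, 36)}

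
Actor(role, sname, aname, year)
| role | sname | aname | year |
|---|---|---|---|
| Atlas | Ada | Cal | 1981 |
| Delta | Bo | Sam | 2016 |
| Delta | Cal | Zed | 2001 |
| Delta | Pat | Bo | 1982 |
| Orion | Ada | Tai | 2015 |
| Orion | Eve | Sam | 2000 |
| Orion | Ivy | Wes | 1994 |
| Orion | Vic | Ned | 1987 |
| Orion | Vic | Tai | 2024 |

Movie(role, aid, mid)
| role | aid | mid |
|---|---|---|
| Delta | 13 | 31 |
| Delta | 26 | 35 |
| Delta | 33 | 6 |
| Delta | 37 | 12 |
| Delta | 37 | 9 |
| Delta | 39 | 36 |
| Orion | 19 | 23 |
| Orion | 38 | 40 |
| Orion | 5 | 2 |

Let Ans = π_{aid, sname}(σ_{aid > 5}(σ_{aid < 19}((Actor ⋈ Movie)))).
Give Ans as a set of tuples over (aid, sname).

{(13, Bo), (13, Cal), (13, Pat)}

Actor ⋈ Movie (natural join on role): {(Delta, Bo, Sam, 2016, 13, 31), (Delta, Bo, Sam, 2016, 26, 35), (Delta, Bo, Sam, 2016, 33, 6), (Delta, Bo, Sam, 2016, 37, 12), (Delta, Bo, Sam, 2016, 37, 9), (Delta, Bo, Sam, 2016, 39, 36), (Delta, Cal, Zed, 2001, 13, 31), (Delta, Cal, Zed, 2001, 26, 35), (Delta, Cal, Zed, 2001, 33, 6), (Delta, Cal, Zed, 2001, 37, 12), (Delta, Cal, Zed, 2001, 37, 9), (Delta, Cal, Zed, 2001, 39, 36), (Delta, Pat, Bo, 1982, 13, 31), (Delta, Pat, Bo, 1982, 26, 35), (Delta, Pat, Bo, 1982, 33, 6), (Delta, Pat, Bo, 1982, 37, 12), (Delta, Pat, Bo, 1982, 37, 9), (Delta, Pat, Bo, 1982, 39, 36), (Orion, Ada, Tai, 2015, 19, 23), (Orion, Ada, Tai, 2015, 38, 40), (Orion, Ada, Tai, 2015, 5, 2), (Orion, Eve, Sam, 2000, 19, 23), (Orion, Eve, Sam, 2000, 38, 40), (Orion, Eve, Sam, 2000, 5, 2), (Orion, Ivy, Wes, 1994, 19, 23), (Orion, Ivy, Wes, 1994, 38, 40), (Orion, Ivy, Wes, 1994, 5, 2), (Orion, Vic, Ned, 1987, 19, 23), (Orion, Vic, Ned, 1987, 38, 40), (Orion, Vic, Ned, 1987, 5, 2), (Orion, Vic, Tai, 2024, 19, 23), (Orion, Vic, Tai, 2024, 38, 40), (Orion, Vic, Tai, 2024, 5, 2)}
Selection aid < 19: {(Delta, Bo, Sam, 2016, 13, 31), (Delta, Cal, Zed, 2001, 13, 31), (Delta, Pat, Bo, 1982, 13, 31), (Orion, Ada, Tai, 2015, 5, 2), (Orion, Eve, Sam, 2000, 5, 2), (Orion, Ivy, Wes, 1994, 5, 2), (Orion, Vic, Ned, 1987, 5, 2), (Orion, Vic, Tai, 2024, 5, 2)}
Selection aid > 5: {(Delta, Bo, Sam, 2016, 13, 31), (Delta, Cal, Zed, 2001, 13, 31), (Delta, Pat, Bo, 1982, 13, 31)}
Keep only column(s) aid, sname: {(13, Bo), (13, Cal), (13, Pat)}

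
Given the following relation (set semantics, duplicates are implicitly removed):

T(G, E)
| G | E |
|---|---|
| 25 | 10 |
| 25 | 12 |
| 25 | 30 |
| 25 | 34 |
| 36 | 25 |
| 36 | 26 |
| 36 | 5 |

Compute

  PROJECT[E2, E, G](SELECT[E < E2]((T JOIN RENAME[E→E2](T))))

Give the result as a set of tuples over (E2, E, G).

{(12, 10, 25), (25, 5, 36), (26, 25, 36), (26, 5, 36), (30, 10, 25), (30, 12, 25), (34, 10, 25), (34, 12, 25), (34, 30, 25)}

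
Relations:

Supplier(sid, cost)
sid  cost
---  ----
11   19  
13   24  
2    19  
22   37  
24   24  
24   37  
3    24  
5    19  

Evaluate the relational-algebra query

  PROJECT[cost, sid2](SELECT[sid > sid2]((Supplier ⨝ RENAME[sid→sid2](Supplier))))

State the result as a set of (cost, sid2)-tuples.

{(19, 2), (19, 5), (24, 13), (24, 3), (37, 22)}

ρ[sid→sid2]: schema becomes (sid2, cost); tuples unchanged.
Supplier ⋈ RENAME[sid→sid2](Supplier) (natural join on cost): {(11, 19, 11), (11, 19, 2), (11, 19, 5), (13, 24, 13), (13, 24, 24), (13, 24, 3), (2, 19, 11), (2, 19, 2), (2, 19, 5), (22, 37, 22), (22, 37, 24), (24, 24, 13), (24, 24, 24), (24, 24, 3), (24, 37, 22), (24, 37, 24), (3, 24, 13), (3, 24, 24), (3, 24, 3), (5, 19, 11), (5, 19, 2), (5, 19, 5)}
Filtering on sid > sid2 leaves {(11, 19, 2), (11, 19, 5), (13, 24, 3), (24, 24, 13), (24, 24, 3), (24, 37, 22), (5, 19, 2)}.
π[cost, sid2]: project onto (cost, sid2) (2 duplicate(s) eliminated) → {(19, 2), (19, 5), (24, 13), (24, 3), (37, 22)}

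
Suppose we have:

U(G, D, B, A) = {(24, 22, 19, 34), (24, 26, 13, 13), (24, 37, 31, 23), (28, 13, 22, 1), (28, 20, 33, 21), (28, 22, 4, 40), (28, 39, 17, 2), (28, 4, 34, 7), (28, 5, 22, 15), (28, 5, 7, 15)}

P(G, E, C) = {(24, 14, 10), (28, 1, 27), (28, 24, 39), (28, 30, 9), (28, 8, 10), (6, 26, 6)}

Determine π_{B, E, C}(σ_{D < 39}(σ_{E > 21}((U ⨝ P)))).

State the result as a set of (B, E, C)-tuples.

{(22, 24, 39), (22, 30, 9), (33, 24, 39), (33, 30, 9), (34, 24, 39), (34, 30, 9), (4, 24, 39), (4, 30, 9), (7, 24, 39), (7, 30, 9)}

Natural join on G: {(24, 22, 19, 34, 14, 10), (24, 26, 13, 13, 14, 10), (24, 37, 31, 23, 14, 10), (28, 13, 22, 1, 1, 27), (28, 13, 22, 1, 24, 39), (28, 13, 22, 1, 30, 9), (28, 13, 22, 1, 8, 10), (28, 20, 33, 21, 1, 27), (28, 20, 33, 21, 24, 39), (28, 20, 33, 21, 30, 9), (28, 20, 33, 21, 8, 10), (28, 22, 4, 40, 1, 27), (28, 22, 4, 40, 24, 39), (28, 22, 4, 40, 30, 9), (28, 22, 4, 40, 8, 10), (28, 39, 17, 2, 1, 27), (28, 39, 17, 2, 24, 39), (28, 39, 17, 2, 30, 9), (28, 39, 17, 2, 8, 10), (28, 4, 34, 7, 1, 27), (28, 4, 34, 7, 24, 39), (28, 4, 34, 7, 30, 9), (28, 4, 34, 7, 8, 10), (28, 5, 22, 15, 1, 27), (28, 5, 22, 15, 24, 39), (28, 5, 22, 15, 30, 9), (28, 5, 22, 15, 8, 10), (28, 5, 7, 15, 1, 27), (28, 5, 7, 15, 24, 39), (28, 5, 7, 15, 30, 9), (28, 5, 7, 15, 8, 10)}
Apply σ_{E > 21}; surviving tuples: {(28, 13, 22, 1, 24, 39), (28, 13, 22, 1, 30, 9), (28, 20, 33, 21, 24, 39), (28, 20, 33, 21, 30, 9), (28, 22, 4, 40, 24, 39), (28, 22, 4, 40, 30, 9), (28, 39, 17, 2, 24, 39), (28, 39, 17, 2, 30, 9), (28, 4, 34, 7, 24, 39), (28, 4, 34, 7, 30, 9), (28, 5, 22, 15, 24, 39), (28, 5, 22, 15, 30, 9), (28, 5, 7, 15, 24, 39), (28, 5, 7, 15, 30, 9)}
Apply σ_{D < 39}; surviving tuples: {(28, 13, 22, 1, 24, 39), (28, 13, 22, 1, 30, 9), (28, 20, 33, 21, 24, 39), (28, 20, 33, 21, 30, 9), (28, 22, 4, 40, 24, 39), (28, 22, 4, 40, 30, 9), (28, 4, 34, 7, 24, 39), (28, 4, 34, 7, 30, 9), (28, 5, 22, 15, 24, 39), (28, 5, 22, 15, 30, 9), (28, 5, 7, 15, 24, 39), (28, 5, 7, 15, 30, 9)}
π_{B, E, C} gives {(22, 24, 39), (22, 30, 9), (33, 24, 39), (33, 30, 9), (34, 24, 39), (34, 30, 9), (4, 24, 39), (4, 30, 9), (7, 24, 39), (7, 30, 9)} (2 duplicate(s) eliminated).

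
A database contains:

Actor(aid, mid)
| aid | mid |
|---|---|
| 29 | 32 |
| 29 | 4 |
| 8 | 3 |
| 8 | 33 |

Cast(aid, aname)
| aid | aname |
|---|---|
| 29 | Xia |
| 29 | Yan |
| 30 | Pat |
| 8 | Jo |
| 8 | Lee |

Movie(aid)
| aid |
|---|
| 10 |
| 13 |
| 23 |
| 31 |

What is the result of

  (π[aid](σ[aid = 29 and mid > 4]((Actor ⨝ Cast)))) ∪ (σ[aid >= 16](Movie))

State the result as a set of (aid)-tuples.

Joining Actor and Cast on aid yields {(29, 32, Xia), (29, 32, Yan), (29, 4, Xia), (29, 4, Yan), (8, 3, Jo), (8, 3, Lee), (8, 33, Jo), (8, 33, Lee)}.
Apply σ_{aid = 29 and mid > 4}; surviving tuples: {(29, 32, Xia), (29, 32, Yan)}
π[aid]: project onto (aid) (1 duplicate(s) eliminated) → {29}
Apply σ_{aid >= 16}; surviving tuples: {23, 31}
Set union of the two operands is {23, 29, 31}.

{23, 29, 31}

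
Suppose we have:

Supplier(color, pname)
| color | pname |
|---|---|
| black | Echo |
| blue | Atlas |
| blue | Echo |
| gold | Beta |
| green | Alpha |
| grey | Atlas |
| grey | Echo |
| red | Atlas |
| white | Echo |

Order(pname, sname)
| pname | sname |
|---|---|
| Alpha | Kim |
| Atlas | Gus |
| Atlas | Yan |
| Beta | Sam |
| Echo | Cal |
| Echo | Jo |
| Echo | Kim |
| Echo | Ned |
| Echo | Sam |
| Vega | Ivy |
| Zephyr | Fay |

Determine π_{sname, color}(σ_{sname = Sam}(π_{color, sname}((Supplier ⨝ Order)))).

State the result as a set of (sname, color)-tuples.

{(Sam, black), (Sam, blue), (Sam, gold), (Sam, grey), (Sam, white)}

Supplier ⋈ Order (natural join on pname): {(black, Echo, Cal), (black, Echo, Jo), (black, Echo, Kim), (black, Echo, Ned), (black, Echo, Sam), (blue, Atlas, Gus), (blue, Atlas, Yan), (blue, Echo, Cal), (blue, Echo, Jo), (blue, Echo, Kim), (blue, Echo, Ned), (blue, Echo, Sam), (gold, Beta, Sam), (green, Alpha, Kim), (grey, Atlas, Gus), (grey, Atlas, Yan), (grey, Echo, Cal), (grey, Echo, Jo), (grey, Echo, Kim), (grey, Echo, Ned), (grey, Echo, Sam), (red, Atlas, Gus), (red, Atlas, Yan), (white, Echo, Cal), (white, Echo, Jo), (white, Echo, Kim), (white, Echo, Ned), (white, Echo, Sam)}
Keep only column(s) color, sname: {(black, Cal), (black, Jo), (black, Kim), (black, Ned), (black, Sam), (blue, Cal), (blue, Gus), (blue, Jo), (blue, Kim), (blue, Ned), (blue, Sam), (blue, Yan), (gold, Sam), (green, Kim), (grey, Cal), (grey, Gus), (grey, Jo), (grey, Kim), (grey, Ned), (grey, Sam), (grey, Yan), (red, Gus), (red, Yan), (white, Cal), (white, Jo), (white, Kim), (white, Ned), (white, Sam)}
Filtering on sname = Sam leaves {(black, Sam), (blue, Sam), (gold, Sam), (grey, Sam), (white, Sam)}.
Keep only column(s) sname, color: {(Sam, black), (Sam, blue), (Sam, gold), (Sam, grey), (Sam, white)}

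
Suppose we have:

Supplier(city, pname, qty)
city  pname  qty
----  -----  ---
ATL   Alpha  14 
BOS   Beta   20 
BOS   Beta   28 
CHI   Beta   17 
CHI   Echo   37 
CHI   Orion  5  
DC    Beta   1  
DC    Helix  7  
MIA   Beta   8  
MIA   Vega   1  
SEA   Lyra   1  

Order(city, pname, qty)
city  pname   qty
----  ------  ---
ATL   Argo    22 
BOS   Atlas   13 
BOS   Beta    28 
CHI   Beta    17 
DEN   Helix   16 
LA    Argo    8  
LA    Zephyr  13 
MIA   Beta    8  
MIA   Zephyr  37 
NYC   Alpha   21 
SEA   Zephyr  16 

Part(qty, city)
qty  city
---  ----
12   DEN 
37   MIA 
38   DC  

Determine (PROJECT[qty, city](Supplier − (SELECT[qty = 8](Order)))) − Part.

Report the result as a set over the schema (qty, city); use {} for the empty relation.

σ[qty = 8]: keep tuples satisfying qty = 8 → {(LA, Argo, 8), (MIA, Beta, 8)}
Set difference of the two operands is {(ATL, Alpha, 14), (BOS, Beta, 20), (BOS, Beta, 28), (CHI, Beta, 17), (CHI, Echo, 37), (CHI, Orion, 5), (DC, Beta, 1), (DC, Helix, 7), (MIA, Vega, 1), (SEA, Lyra, 1)}.
π_{qty, city} gives {(1, DC), (1, MIA), (1, SEA), (14, ATL), (17, CHI), (20, BOS), (28, BOS), (37, CHI), (5, CHI), (7, DC)}.
Set difference of the two operands is {(1, DC), (1, MIA), (1, SEA), (14, ATL), (17, CHI), (20, BOS), (28, BOS), (37, CHI), (5, CHI), (7, DC)}.

{(1, DC), (1, MIA), (1, SEA), (14, ATL), (17, CHI), (20, BOS), (28, BOS), (37, CHI), (5, CHI), (7, DC)}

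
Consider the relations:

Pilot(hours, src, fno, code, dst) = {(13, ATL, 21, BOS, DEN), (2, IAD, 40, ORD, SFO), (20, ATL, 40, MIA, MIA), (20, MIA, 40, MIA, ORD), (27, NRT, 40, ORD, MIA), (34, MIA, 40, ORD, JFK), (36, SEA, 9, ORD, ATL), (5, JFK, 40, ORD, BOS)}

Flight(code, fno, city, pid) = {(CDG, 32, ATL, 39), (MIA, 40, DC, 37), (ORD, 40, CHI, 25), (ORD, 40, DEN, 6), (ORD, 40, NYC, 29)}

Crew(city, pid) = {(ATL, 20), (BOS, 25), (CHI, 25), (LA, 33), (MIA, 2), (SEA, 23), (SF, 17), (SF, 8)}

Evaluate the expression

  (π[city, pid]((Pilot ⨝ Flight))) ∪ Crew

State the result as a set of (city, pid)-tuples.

Natural join on fno, code: {(2, IAD, 40, ORD, SFO, CHI, 25), (2, IAD, 40, ORD, SFO, DEN, 6), (2, IAD, 40, ORD, SFO, NYC, 29), (20, ATL, 40, MIA, MIA, DC, 37), (20, MIA, 40, MIA, ORD, DC, 37), (27, NRT, 40, ORD, MIA, CHI, 25), (27, NRT, 40, ORD, MIA, DEN, 6), (27, NRT, 40, ORD, MIA, NYC, 29), (34, MIA, 40, ORD, JFK, CHI, 25), (34, MIA, 40, ORD, JFK, DEN, 6), (34, MIA, 40, ORD, JFK, NYC, 29), (5, JFK, 40, ORD, BOS, CHI, 25), (5, JFK, 40, ORD, BOS, DEN, 6), (5, JFK, 40, ORD, BOS, NYC, 29)}
π[city, pid]: project onto (city, pid) (10 duplicate(s) eliminated) → {(CHI, 25), (DC, 37), (DEN, 6), (NYC, 29)}
Taking the union: {(ATL, 20), (BOS, 25), (CHI, 25), (DC, 37), (DEN, 6), (LA, 33), (MIA, 2), (NYC, 29), (SEA, 23), (SF, 17), (SF, 8)}

{(ATL, 20), (BOS, 25), (CHI, 25), (DC, 37), (DEN, 6), (LA, 33), (MIA, 2), (NYC, 29), (SEA, 23), (SF, 17), (SF, 8)}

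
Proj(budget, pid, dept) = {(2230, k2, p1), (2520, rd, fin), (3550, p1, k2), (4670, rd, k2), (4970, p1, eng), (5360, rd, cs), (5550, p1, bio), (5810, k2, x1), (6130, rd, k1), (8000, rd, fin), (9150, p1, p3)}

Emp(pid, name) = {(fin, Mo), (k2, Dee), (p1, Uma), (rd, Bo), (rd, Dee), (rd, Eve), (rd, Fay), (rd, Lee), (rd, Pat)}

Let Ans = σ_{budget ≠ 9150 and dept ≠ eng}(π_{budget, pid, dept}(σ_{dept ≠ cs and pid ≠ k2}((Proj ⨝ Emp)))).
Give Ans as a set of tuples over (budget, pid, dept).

{(2520, rd, fin), (3550, p1, k2), (4670, rd, k2), (5550, p1, bio), (6130, rd, k1), (8000, rd, fin)}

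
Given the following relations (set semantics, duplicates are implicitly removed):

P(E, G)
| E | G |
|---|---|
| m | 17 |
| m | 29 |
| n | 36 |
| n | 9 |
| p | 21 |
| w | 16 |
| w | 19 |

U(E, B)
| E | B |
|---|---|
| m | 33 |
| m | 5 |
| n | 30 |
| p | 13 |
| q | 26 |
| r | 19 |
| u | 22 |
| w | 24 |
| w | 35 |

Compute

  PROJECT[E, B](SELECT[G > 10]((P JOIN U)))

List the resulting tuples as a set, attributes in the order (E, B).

{(m, 33), (m, 5), (n, 30), (p, 13), (w, 24), (w, 35)}

Natural join on E: {(m, 17, 33), (m, 17, 5), (m, 29, 33), (m, 29, 5), (n, 36, 30), (n, 9, 30), (p, 21, 13), (w, 16, 24), (w, 16, 35), (w, 19, 24), (w, 19, 35)}
σ[G > 10]: keep tuples satisfying G > 10 → {(m, 17, 33), (m, 17, 5), (m, 29, 33), (m, 29, 5), (n, 36, 30), (p, 21, 13), (w, 16, 24), (w, 16, 35), (w, 19, 24), (w, 19, 35)}
Keep only column(s) E, B (4 duplicate(s) eliminated): {(m, 33), (m, 5), (n, 30), (p, 13), (w, 24), (w, 35)}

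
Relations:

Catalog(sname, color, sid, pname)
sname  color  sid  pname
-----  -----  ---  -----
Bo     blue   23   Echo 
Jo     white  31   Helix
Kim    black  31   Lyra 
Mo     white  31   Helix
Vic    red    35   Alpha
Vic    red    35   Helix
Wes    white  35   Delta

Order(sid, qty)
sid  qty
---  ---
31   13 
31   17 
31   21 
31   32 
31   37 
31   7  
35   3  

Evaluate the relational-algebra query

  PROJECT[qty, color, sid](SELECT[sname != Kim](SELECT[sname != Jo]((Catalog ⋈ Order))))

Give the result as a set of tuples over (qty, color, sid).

{(13, white, 31), (17, white, 31), (21, white, 31), (3, red, 35), (3, white, 35), (32, white, 31), (37, white, 31), (7, white, 31)}

Catalog ⋈ Order (natural join on sid): {(Jo, white, 31, Helix, 13), (Jo, white, 31, Helix, 17), (Jo, white, 31, Helix, 21), (Jo, white, 31, Helix, 32), (Jo, white, 31, Helix, 37), (Jo, white, 31, Helix, 7), (Kim, black, 31, Lyra, 13), (Kim, black, 31, Lyra, 17), (Kim, black, 31, Lyra, 21), (Kim, black, 31, Lyra, 32), (Kim, black, 31, Lyra, 37), (Kim, black, 31, Lyra, 7), (Mo, white, 31, Helix, 13), (Mo, white, 31, Helix, 17), (Mo, white, 31, Helix, 21), (Mo, white, 31, Helix, 32), (Mo, white, 31, Helix, 37), (Mo, white, 31, Helix, 7), (Vic, red, 35, Alpha, 3), (Vic, red, 35, Helix, 3), (Wes, white, 35, Delta, 3)}
Apply σ_{sname != Jo}; surviving tuples: {(Kim, black, 31, Lyra, 13), (Kim, black, 31, Lyra, 17), (Kim, black, 31, Lyra, 21), (Kim, black, 31, Lyra, 32), (Kim, black, 31, Lyra, 37), (Kim, black, 31, Lyra, 7), (Mo, white, 31, Helix, 13), (Mo, white, 31, Helix, 17), (Mo, white, 31, Helix, 21), (Mo, white, 31, Helix, 32), (Mo, white, 31, Helix, 37), (Mo, white, 31, Helix, 7), (Vic, red, 35, Alpha, 3), (Vic, red, 35, Helix, 3), (Wes, white, 35, Delta, 3)}
Apply σ_{sname != Kim}; surviving tuples: {(Mo, white, 31, Helix, 13), (Mo, white, 31, Helix, 17), (Mo, white, 31, Helix, 21), (Mo, white, 31, Helix, 32), (Mo, white, 31, Helix, 37), (Mo, white, 31, Helix, 7), (Vic, red, 35, Alpha, 3), (Vic, red, 35, Helix, 3), (Wes, white, 35, Delta, 3)}
π[qty, color, sid]: project onto (qty, color, sid) (1 duplicate(s) eliminated) → {(13, white, 31), (17, white, 31), (21, white, 31), (3, red, 35), (3, white, 35), (32, white, 31), (37, white, 31), (7, white, 31)}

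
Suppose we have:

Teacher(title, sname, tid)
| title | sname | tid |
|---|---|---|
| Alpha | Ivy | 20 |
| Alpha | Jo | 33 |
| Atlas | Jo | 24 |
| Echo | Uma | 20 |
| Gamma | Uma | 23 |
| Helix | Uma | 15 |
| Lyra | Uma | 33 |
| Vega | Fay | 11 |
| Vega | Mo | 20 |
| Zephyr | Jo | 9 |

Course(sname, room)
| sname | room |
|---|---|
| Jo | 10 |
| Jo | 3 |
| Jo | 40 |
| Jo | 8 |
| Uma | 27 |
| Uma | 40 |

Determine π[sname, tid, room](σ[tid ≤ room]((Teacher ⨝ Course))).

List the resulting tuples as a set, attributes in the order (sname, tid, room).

Joining Teacher and Course on sname yields {(Alpha, Jo, 33, 10), (Alpha, Jo, 33, 3), (Alpha, Jo, 33, 40), (Alpha, Jo, 33, 8), (Atlas, Jo, 24, 10), (Atlas, Jo, 24, 3), (Atlas, Jo, 24, 40), (Atlas, Jo, 24, 8), (Echo, Uma, 20, 27), (Echo, Uma, 20, 40), (Gamma, Uma, 23, 27), (Gamma, Uma, 23, 40), (Helix, Uma, 15, 27), (Helix, Uma, 15, 40), (Lyra, Uma, 33, 27), (Lyra, Uma, 33, 40), (Zephyr, Jo, 9, 10), (Zephyr, Jo, 9, 3), (Zephyr, Jo, 9, 40), (Zephyr, Jo, 9, 8)}.
Apply σ_{tid ≤ room}; surviving tuples: {(Alpha, Jo, 33, 40), (Atlas, Jo, 24, 40), (Echo, Uma, 20, 27), (Echo, Uma, 20, 40), (Gamma, Uma, 23, 27), (Gamma, Uma, 23, 40), (Helix, Uma, 15, 27), (Helix, Uma, 15, 40), (Lyra, Uma, 33, 40), (Zephyr, Jo, 9, 10), (Zephyr, Jo, 9, 40)}
π_{sname, tid, room} gives {(Jo, 24, 40), (Jo, 33, 40), (Jo, 9, 10), (Jo, 9, 40), (Uma, 15, 27), (Uma, 15, 40), (Uma, 20, 27), (Uma, 20, 40), (Uma, 23, 27), (Uma, 23, 40), (Uma, 33, 40)}.

{(Jo, 24, 40), (Jo, 33, 40), (Jo, 9, 10), (Jo, 9, 40), (Uma, 15, 27), (Uma, 15, 40), (Uma, 20, 27), (Uma, 20, 40), (Uma, 23, 27), (Uma, 23, 40), (Uma, 33, 40)}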